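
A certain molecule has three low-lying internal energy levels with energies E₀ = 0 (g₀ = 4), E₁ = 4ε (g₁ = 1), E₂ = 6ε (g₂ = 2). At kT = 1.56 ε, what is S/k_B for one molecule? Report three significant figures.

Eᵢ/kT = 0, 2.5641, 3.8462.
Z = Σ gᵢe^(−Eᵢ/kT) = 4·e^(−0) + 1·e^(−2.5641) + 2·e^(−3.8462) = 4.0000 + 0.076988 + 0.042722 = 4.1197.
⟨E⟩ = Σ EᵢPᵢ = 0.13697 ε.
S/k_B = ln Z + ⟨E⟩/kT = ln(4.1197) + 0.13697/1.56 = 1.4158 + 0.087801 = 1.50.

1.50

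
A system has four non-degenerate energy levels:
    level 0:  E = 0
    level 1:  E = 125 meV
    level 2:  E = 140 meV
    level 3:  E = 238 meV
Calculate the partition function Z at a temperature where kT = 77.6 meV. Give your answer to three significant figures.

Eᵢ/kT = 0, 1.6108, 1.8041, 3.0670.
Z = Σ e^(−Eᵢ/kT) = e^(−0) + e^(−1.6108) + e^(−1.8041) + e^(−3.0670) = 1.0000 + 0.19973 + 0.16462 + 0.046561 = 1.4109.

Z = 1.41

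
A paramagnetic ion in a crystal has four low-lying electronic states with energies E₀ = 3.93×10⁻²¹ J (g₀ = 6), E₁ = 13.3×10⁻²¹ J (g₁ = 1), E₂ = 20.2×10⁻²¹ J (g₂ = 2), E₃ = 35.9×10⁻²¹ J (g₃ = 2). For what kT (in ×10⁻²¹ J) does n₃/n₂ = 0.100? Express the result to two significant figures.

6.8 ×10⁻²¹ J

n₃/n₂ = (g₃/g₂) exp[−(E₃−E₂)/kT] = 0.100.
⇒ (E₃−E₂)/kT = ln((2/2)/0.100) = ln(10.00) = 2.303.
kT = 15.7 ×10⁻²¹ J / 2.303 = 6.8 ×10⁻²¹ J.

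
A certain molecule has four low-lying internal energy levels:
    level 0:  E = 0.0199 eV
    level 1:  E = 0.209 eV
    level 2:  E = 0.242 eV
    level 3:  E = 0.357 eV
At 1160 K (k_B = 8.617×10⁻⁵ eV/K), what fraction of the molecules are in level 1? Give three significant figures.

0.117

k_BT = 8.617×10⁻⁵ × 1160 K = 0.099957 eV.
Eᵢ/kT = 0.19909, 2.0909, 2.4210, 3.5715.
Z = Σ e^(−Eᵢ/kT) = e^(−0.19909) + e^(−2.0909) + e^(−2.4210) + e^(−3.5715) = 0.81948 + 0.12358 + 0.088833 + 0.028114 = 1.0600.
P₁ = e^(−E₁/kT) / Z = 0.12358/1.0600 = 0.117.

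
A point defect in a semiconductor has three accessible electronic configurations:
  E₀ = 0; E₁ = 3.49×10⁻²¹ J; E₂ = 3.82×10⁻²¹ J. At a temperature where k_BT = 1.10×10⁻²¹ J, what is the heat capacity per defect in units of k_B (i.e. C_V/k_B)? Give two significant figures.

0.69

Eᵢ/kT = 0, 3.173, 3.473.
Z = Σ e^(−Eᵢ/kT) = e^(−0) + e^(−3.173) + e^(−3.473) = 1.000 + 0.04188 + 0.03102 = 1.073.
⟨E⟩ = 0.2467, ⟨E²⟩ = 0.8973.
C_V/k_B = (⟨E²⟩ − ⟨E⟩²)/(kT)² = (0.8973 − 0.06086)/1.210 = 0.69.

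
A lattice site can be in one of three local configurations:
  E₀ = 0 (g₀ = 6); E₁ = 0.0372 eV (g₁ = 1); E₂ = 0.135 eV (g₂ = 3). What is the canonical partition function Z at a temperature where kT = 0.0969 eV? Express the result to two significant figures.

Eᵢ/kT = 0, 0.3839, 1.393.
Z = Σ gᵢe^(−Eᵢ/kT) = 6·e^(−0) + 1·e^(−0.3839) + 3·e^(−1.393) = 6.000 + 0.6812 + 0.7450 = 7.426.

Z = 7.4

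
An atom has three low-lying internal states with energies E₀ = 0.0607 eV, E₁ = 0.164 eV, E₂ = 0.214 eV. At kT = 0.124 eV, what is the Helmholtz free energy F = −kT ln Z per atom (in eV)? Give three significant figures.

-0.00692 eV

Eᵢ/kT = 0.48952, 1.3226, 1.7258.
Z = Σ e^(−Eᵢ/kT) = e^(−0.48952) + e^(−1.3226) + e^(−1.7258) = 0.61292 + 0.26644 + 0.17803 = 1.0574.
F = −kT ln Z = −0.124 × ln(1.0574) = −0.124 × 0.055813 = -0.00692 eV.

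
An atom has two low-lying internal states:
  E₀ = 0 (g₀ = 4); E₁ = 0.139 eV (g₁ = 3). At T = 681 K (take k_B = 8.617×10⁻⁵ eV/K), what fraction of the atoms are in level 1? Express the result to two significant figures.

k_BT = 8.617×10⁻⁵ × 681 K = 0.05868 eV.
Eᵢ/kT = 0, 2.369.
Z = Σ gᵢe^(−Eᵢ/kT) = 4·e^(−0) + 3·e^(−2.369) = 4.000 + 0.2807 = 4.281.
P₁ = g₁ e^(−E₁/kT) / Z = 0.2807/4.281 = 0.066.

0.066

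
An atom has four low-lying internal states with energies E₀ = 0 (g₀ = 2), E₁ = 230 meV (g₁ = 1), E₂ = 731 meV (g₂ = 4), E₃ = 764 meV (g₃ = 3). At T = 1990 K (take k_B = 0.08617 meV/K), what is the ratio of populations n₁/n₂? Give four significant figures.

4.643

k_BT = 0.08617 × 1990 K = 171.478 meV.
n₁/n₂ = (g₁/g₂) exp[−(E₁−E₂)/kT] = (1/4) × exp(−(-501 meV)/(171.478 meV)) = (1/4) × exp(2.92166) = 4.643.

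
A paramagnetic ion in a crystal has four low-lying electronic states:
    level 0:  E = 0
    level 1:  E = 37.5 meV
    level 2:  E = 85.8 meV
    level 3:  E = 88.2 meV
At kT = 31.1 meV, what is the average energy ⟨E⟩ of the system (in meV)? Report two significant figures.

15 meV

Eᵢ/kT = 0, 1.206, 2.759, 2.836.
Z = Σ e^(−Eᵢ/kT) = e^(−0) + e^(−1.206) + e^(−2.759) + e^(−2.836) = 1.000 + 0.2994 + 0.06336 + 0.05866 = 1.421.
⟨E⟩ = Σ Eᵢ e^(−Eᵢ/kT) / Z = (0·1.000 + 37.5·0.2994 + 85.8·0.06336 + 88.2·0.05866) / 1.421 = 15 meV.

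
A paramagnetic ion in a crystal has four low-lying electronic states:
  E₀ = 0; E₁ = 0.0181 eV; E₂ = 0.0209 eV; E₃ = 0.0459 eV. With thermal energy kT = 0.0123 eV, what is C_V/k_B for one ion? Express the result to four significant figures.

Eᵢ/kT = 0, 1.47154, 1.69919, 3.73171.
Z = Σ e^(−Eᵢ/kT) = e^(−0) + e^(−1.47154) + e^(−1.69919) + e^(−3.73171) = 1.00000 + 0.229572 + 0.182832 + 0.0239518 = 1.43636.
⟨E⟩ = 0.00631863 eV, ⟨E²⟩ = 0.000143094 eV².
C_V/k_B = (⟨E²⟩ − ⟨E⟩²)/(kT)² = (0.000143094 − 0.0000399251)/0.000151290 = 0.6819.

0.6819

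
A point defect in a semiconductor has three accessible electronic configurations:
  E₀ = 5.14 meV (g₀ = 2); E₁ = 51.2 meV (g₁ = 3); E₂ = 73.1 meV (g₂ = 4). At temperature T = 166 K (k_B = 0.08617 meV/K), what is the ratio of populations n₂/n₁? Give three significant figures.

k_BT = 0.08617 × 166 K = 14.304 meV.
n₂/n₁ = (g₂/g₁) exp[−(E₂−E₁)/kT] = (4/3) × exp(−(21.9 meV)/(14.304 meV)) = (4/3) × exp(-1.5310) = 0.288.

0.288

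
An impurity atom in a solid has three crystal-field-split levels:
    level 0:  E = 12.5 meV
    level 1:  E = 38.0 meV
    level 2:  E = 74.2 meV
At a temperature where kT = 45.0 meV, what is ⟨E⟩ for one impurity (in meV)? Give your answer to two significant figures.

Eᵢ/kT = 0.2778, 0.8444, 1.649.
Z = Σ e^(−Eᵢ/kT) = e^(−0.2778) + e^(−0.8444) + e^(−1.649) = 0.7574 + 0.4298 + 0.1922 = 1.379.
⟨E⟩ = Σ Eᵢ e^(−Eᵢ/kT) / Z = (12.5·0.7574 + 38.0·0.4298 + 74.2·0.1922) / 1.379 = 29 meV.

29 meV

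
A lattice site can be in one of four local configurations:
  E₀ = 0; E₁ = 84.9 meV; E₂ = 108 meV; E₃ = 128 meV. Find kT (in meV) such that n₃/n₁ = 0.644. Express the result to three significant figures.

97.9 meV

n₃/n₁ = exp[−(E₃−E₁)/kT] = 0.644.
⇒ (E₃−E₁)/kT = ln(1/0.644) = ln(1.5528) = 0.44006.
kT = 43.1 meV / 0.44006 = 97.9 meV.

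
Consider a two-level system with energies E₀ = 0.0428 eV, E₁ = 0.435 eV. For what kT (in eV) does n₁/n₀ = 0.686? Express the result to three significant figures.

n₁/n₀ = exp[−(E₁−E₀)/kT] = 0.686.
⇒ (E₁−E₀)/kT = ln(1/0.686) = ln(1.4577) = 0.37686.
kT = 0.3922 eV / 0.37686 = 1.04 eV.

1.04 eV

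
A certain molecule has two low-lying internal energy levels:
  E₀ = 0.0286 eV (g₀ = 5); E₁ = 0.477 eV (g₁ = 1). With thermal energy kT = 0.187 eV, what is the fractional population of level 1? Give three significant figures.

0.0179

Eᵢ/kT = 0.15294, 2.5508.
Z = Σ gᵢe^(−Eᵢ/kT) = 5·e^(−0.15294) + 1·e^(−2.5508) = 4.2909 + 0.078019 = 4.3689.
P₁ = g₁ e^(−E₁/kT) / Z = 0.078019/4.3689 = 0.0179.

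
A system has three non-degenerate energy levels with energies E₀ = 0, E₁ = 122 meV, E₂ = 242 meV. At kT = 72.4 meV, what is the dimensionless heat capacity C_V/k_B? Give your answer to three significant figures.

0.630

Eᵢ/kT = 0, 1.6851, 3.3425.
Z = Σ e^(−Eᵢ/kT) = e^(−0) + e^(−1.6851) + e^(−3.3425) = 1.0000 + 0.18543 + 0.035348 = 1.2208.
⟨E⟩ = 25.538 meV, ⟨E²⟩ = 3956.5 meV².
C_V/k_B = (⟨E²⟩ − ⟨E⟩²)/(kT)² = (3956.5 − 652.19)/5241.8 = 0.630.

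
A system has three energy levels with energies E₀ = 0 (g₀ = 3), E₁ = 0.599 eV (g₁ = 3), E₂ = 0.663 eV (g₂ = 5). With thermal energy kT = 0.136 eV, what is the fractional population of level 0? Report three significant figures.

Eᵢ/kT = 0, 4.4044, 4.8750.
Z = Σ gᵢe^(−Eᵢ/kT) = 3·e^(−0) + 3·e^(−4.4044) + 5·e^(−4.8750) = 3.0000 + 0.036670 + 0.038175 = 3.0748.
P₀ = g₀ e^(−E₀/kT) / Z = 3.0000/3.0748 = 0.976.

0.976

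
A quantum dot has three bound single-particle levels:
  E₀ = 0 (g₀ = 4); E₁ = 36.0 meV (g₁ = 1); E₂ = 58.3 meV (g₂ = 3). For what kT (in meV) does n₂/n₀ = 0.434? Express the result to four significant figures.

106.6 meV

n₂/n₀ = (g₂/g₀) exp[−(E₂−E₀)/kT] = 0.434.
⇒ (E₂−E₀)/kT = ln((3/4)/0.434) = ln(1.72811) = 0.547028.
kT = 58.3 meV / 0.547028 = 106.6 meV.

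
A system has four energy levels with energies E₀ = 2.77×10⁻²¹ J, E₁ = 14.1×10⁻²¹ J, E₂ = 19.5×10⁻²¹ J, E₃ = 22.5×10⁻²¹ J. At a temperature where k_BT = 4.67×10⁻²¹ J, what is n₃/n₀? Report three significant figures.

n₃/n₀ = exp[−(E₃−E₀)/kT] = exp(−(19.73 ×10⁻²¹ J)/(4.67 ×10⁻²¹ J)) = exp(-4.2248) = 0.0146.

0.0146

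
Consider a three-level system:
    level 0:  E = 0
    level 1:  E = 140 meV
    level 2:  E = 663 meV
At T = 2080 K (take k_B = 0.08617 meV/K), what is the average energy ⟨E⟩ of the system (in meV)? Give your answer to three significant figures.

k_BT = 0.08617 × 2080 K = 179.23 meV.
Eᵢ/kT = 0, 0.78112, 3.6992.
Z = Σ e^(−Eᵢ/kT) = e^(−0) + e^(−0.78112) + e^(−3.6992) = 1.0000 + 0.45789 + 0.024743 = 1.4826.
⟨E⟩ = Σ Eᵢ e^(−Eᵢ/kT) / Z = (0·1.0000 + 140·0.45789 + 663·0.024743) / 1.4826 = 54.3 meV.

54.3 meV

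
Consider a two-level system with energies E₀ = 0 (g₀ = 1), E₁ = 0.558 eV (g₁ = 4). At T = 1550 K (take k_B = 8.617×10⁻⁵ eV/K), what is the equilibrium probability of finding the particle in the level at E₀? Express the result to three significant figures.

0.942

k_BT = 8.617×10⁻⁵ × 1550 K = 0.13356 eV.
Eᵢ/kT = 0, 4.1779.
Z = Σ gᵢe^(−Eᵢ/kT) = 1·e^(−0) + 4·e^(−4.1779) = 1.0000 + 0.061323 = 1.0613.
P₀ = g₀ e^(−E₀/kT) / Z = 1.0000/1.0613 = 0.942.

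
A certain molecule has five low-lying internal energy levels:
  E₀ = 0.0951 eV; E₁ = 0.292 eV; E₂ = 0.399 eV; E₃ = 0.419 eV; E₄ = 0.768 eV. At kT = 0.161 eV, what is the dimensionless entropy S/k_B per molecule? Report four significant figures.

1.081

Eᵢ/kT = 0.590683, 1.81366, 2.47826, 2.60248, 4.77019.
Z = Σ e^(−Eᵢ/kT) = e^(−0.590683) + e^(−1.81366) + e^(−2.47826) + e^(−2.60248) + e^(−4.77019) = 0.553949 + 0.163056 + 0.0838891 + 0.0740896 + 0.00847877 = 0.883462.
⟨E⟩ = Σ EᵢPᵢ = 0.193919 eV.
S/k_B = ln Z + ⟨E⟩/kT = ln(0.883462) + 0.193919/0.161 = -0.123907 + 1.20447 = 1.081.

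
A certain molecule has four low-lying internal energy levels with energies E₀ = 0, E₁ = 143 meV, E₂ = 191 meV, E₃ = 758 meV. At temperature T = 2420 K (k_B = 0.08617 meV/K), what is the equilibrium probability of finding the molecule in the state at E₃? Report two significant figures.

0.014

k_BT = 0.08617 × 2420 K = 208.5 meV.
Eᵢ/kT = 0, 0.6859, 0.9161, 3.635.
Z = Σ e^(−Eᵢ/kT) = e^(−0) + e^(−0.6859) + e^(−0.9161) + e^(−3.635) = 1.000 + 0.5036 + 0.4001 + 0.02638 = 1.930.
P₃ = e^(−E₃/kT) / Z = 0.02638/1.930 = 0.014.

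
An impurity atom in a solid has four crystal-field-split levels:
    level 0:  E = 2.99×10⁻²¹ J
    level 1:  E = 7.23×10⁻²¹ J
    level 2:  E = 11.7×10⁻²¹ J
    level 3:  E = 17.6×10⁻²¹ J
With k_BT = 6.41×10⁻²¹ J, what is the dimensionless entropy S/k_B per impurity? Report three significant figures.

1.12

Eᵢ/kT = 0.46646, 1.1279, 1.8253, 2.7457.
Z = Σ e^(−Eᵢ/kT) = e^(−0.46646) + e^(−1.1279) + e^(−1.8253) + e^(−2.7457) = 0.62722 + 0.32371 + 0.16117 + 0.064203 = 1.1763.
⟨E⟩ = Σ EᵢPᵢ = 6.1476 ×10⁻²¹ J.
S/k_B = ln Z + ⟨E⟩/kT = ln(1.1763) + 6.1476/6.41 = 0.16237 + 0.95906 = 1.12.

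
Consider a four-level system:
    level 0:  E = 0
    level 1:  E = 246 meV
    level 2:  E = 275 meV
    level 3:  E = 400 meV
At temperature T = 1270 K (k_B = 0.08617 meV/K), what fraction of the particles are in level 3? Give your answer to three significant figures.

k_BT = 0.08617 × 1270 K = 109.44 meV.
Eᵢ/kT = 0, 2.2478, 2.5128, 3.6550.
Z = Σ e^(−Eᵢ/kT) = e^(−0) + e^(−2.2478) + e^(−2.5128) + e^(−3.6550) = 1.0000 + 0.10563 + 0.081041 + 0.025861 = 1.2125.
P₃ = e^(−E₃/kT) / Z = 0.025861/1.2125 = 0.0213.

0.0213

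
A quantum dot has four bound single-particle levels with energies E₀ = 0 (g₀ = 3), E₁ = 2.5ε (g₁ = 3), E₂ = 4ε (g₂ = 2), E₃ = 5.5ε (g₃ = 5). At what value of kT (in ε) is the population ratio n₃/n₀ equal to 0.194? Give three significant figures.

n₃/n₀ = (g₃/g₀) exp[−(E₃−E₀)/kT] = 0.194.
⇒ (E₃−E₀)/kT = ln((5/3)/0.194) = ln(8.5911) = 2.1507.
kT = 5.5ε / 2.1507 = 2.56 ε.

2.56 ε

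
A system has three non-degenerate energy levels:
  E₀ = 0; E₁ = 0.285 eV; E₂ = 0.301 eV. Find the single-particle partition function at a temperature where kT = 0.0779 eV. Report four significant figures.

Eᵢ/kT = 0, 3.65854, 3.86393.
Z = Σ e^(−Eᵢ/kT) = e^(−0) + e^(−3.65854) + e^(−3.86393) = 1.00000 + 0.0257701 + 0.0209854 = 1.04676.

Z = 1.047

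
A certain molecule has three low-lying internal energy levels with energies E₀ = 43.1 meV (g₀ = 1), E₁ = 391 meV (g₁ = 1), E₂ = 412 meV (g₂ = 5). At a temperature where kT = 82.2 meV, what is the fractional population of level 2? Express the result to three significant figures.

Eᵢ/kT = 0.52433, 4.7567, 5.0122.
Z = Σ gᵢe^(−Eᵢ/kT) = 1·e^(−0.52433) + 1·e^(−4.7567) + 5·e^(−5.0122) = 0.59195 + 0.0085939 + 0.033281 = 0.63382.
P₂ = g₂ e^(−E₂/kT) / Z = 0.033281/0.63382 = 0.0525.

0.0525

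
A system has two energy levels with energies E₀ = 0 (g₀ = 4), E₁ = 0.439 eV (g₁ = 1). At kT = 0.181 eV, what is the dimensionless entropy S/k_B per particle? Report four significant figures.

Eᵢ/kT = 0, 2.42541.
Z = Σ gᵢe^(−Eᵢ/kT) = 4·e^(−0) + 1·e^(−2.42541) = 4.00000 + 0.0884419 = 4.08844.
⟨E⟩ = Σ EᵢPᵢ = 0.00949653 eV.
S/k_B = ln Z + ⟨E⟩/kT = ln(4.08844) + 0.00949653/0.181 = 1.40816 + 0.0524670 = 1.461.

1.461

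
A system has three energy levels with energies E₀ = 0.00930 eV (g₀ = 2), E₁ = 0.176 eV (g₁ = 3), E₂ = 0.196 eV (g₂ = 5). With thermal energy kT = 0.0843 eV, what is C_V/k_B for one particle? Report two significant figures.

Eᵢ/kT = 0.1103, 2.088, 2.325.
Z = Σ gᵢe^(−Eᵢ/kT) = 2·e^(−0.1103) + 3·e^(−2.088) + 5·e^(−2.325) = 1.791 + 0.3718 + 0.4889 = 2.652.
⟨E⟩ = 0.06709 eV, ⟨E²⟩ = 0.01148 eV².
C_V/k_B = (⟨E²⟩ − ⟨E⟩²)/(kT)² = (0.01148 − 0.004501)/0.007106 = 0.98.

0.98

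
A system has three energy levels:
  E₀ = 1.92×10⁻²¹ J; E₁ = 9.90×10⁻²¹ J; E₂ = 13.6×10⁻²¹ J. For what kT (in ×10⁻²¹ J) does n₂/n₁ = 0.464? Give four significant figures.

4.819 ×10⁻²¹ J

n₂/n₁ = exp[−(E₂−E₁)/kT] = 0.464.
⇒ (E₂−E₁)/kT = ln(1/0.464) = ln(2.15517) = 0.767870.
kT = 3.70 ×10⁻²¹ J / 0.767870 = 4.819 ×10⁻²¹ J.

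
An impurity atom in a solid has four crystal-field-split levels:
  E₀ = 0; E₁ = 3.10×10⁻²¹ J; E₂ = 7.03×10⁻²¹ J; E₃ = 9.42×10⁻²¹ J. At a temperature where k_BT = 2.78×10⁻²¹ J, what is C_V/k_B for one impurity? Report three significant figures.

0.682

Eᵢ/kT = 0, 1.1151, 2.5288, 3.3885.
Z = Σ e^(−Eᵢ/kT) = e^(−0) + e^(−1.1151) + e^(−2.5288) + e^(−3.3885) = 1.0000 + 0.32788 + 0.079755 + 0.033759 = 1.4414.
⟨E⟩ = 1.3148, ⟨E²⟩ = 6.9989.
C_V/k_B = (⟨E²⟩ − ⟨E⟩²)/(kT)² = (6.9989 − 1.7287)/7.7284 = 0.682.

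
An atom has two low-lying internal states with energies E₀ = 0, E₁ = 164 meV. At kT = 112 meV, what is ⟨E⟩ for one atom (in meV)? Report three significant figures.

30.8 meV

Eᵢ/kT = 0, 1.4643.
Z = Σ e^(−Eᵢ/kT) = e^(−0) + e^(−1.4643) = 1.0000 + 0.23124 = 1.2312.
⟨E⟩ = Σ Eᵢ e^(−Eᵢ/kT) / Z = (0·1.0000 + 164·0.23124) / 1.2312 = 30.8 meV.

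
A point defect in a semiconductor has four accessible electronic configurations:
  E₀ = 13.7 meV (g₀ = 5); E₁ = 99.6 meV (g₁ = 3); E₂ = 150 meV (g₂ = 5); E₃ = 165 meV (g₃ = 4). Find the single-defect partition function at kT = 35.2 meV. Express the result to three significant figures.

Eᵢ/kT = 0.38920, 2.8295, 4.2614, 4.6875.
Z = Σ gᵢe^(−Eᵢ/kT) = 5·e^(−0.38920) + 3·e^(−2.8295) + 5·e^(−4.2614) + 4·e^(−4.6875) = 3.3880 + 0.17713 + 0.070513 + 0.036839 = 3.6725.

Z = 3.67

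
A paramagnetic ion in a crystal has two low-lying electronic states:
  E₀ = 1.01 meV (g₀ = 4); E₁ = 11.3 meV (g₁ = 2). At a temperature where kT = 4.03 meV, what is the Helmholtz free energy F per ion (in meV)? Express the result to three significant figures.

Eᵢ/kT = 0.25062, 2.8040.
Z = Σ gᵢe^(−Eᵢ/kT) = 4·e^(−0.25062) + 2·e^(−2.8040) = 3.1133 + 0.12113 = 3.2344.
F = −kT ln Z = −4.03 × ln(3.2344) = −4.03 × 1.1738 = -4.73 meV.

-4.73 meV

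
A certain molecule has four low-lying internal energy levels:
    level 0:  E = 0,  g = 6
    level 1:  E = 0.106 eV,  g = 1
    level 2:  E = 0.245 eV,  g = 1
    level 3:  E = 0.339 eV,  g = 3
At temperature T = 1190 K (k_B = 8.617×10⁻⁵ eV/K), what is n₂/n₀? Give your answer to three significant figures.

k_BT = 8.617×10⁻⁵ × 1190 K = 0.10254 eV.
n₂/n₀ = (g₂/g₀) exp[−(E₂−E₀)/kT] = (1/6) × exp(−(0.245 eV)/(0.10254 eV)) = (1/6) × exp(-2.3893) = 0.0153.

0.0153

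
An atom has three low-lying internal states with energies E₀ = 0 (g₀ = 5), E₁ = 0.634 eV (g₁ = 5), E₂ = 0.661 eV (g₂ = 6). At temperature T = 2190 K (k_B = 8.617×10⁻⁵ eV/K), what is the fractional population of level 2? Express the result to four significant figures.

0.03375

k_BT = 8.617×10⁻⁵ × 2190 K = 0.188712 eV.
Eᵢ/kT = 0, 3.35962, 3.50269.
Z = Σ gᵢe^(−Eᵢ/kT) = 5·e^(−0) + 5·e^(−3.35962) + 6·e^(−3.50269) = 5.00000 + 0.173742 + 0.180698 = 5.35444.
P₂ = g₂ e^(−E₂/kT) / Z = 0.180698/5.35444 = 0.03375.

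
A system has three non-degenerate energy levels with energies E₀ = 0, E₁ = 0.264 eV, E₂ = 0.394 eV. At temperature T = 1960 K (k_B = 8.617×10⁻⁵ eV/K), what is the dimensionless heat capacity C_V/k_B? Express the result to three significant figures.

0.616

k_BT = 8.617×10⁻⁵ × 1960 K = 0.16889 eV.
Eᵢ/kT = 0, 1.5631, 2.3329.
Z = Σ e^(−Eᵢ/kT) = e^(−0) + e^(−1.5631) + e^(−2.3329) = 1.0000 + 0.20949 + 0.097014 = 1.3065.
⟨E⟩ = 0.071587 eV, ⟨E²⟩ = 0.022702 eV².
C_V/k_B = (⟨E²⟩ − ⟨E⟩²)/(kT)² = (0.022702 − 0.0051247)/0.028524 = 0.616.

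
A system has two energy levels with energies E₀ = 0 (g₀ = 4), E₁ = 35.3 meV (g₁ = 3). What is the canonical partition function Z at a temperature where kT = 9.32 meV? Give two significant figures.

Z = 4.1

Eᵢ/kT = 0, 3.788.
Z = Σ gᵢe^(−Eᵢ/kT) = 4·e^(−0) + 3·e^(−3.788) = 4.000 + 0.06792 = 4.068.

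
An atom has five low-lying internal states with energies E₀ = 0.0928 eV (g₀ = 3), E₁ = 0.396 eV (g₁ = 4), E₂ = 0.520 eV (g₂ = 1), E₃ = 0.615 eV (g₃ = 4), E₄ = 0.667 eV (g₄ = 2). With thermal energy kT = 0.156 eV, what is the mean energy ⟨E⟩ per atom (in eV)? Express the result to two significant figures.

Eᵢ/kT = 0.5949, 2.538, 3.333, 3.942, 4.276.
Z = Σ gᵢe^(−Eᵢ/kT) = 3·e^(−0.5949) + 4·e^(−2.538) + 1·e^(−3.333) + 4·e^(−3.942) + 2·e^(−4.276) = 1.655 + 0.3161 + 0.03569 + 0.07764 + 0.02780 = 2.112.
⟨E⟩ = Σ Eᵢ gᵢe^(−Eᵢ/kT) / Z = (0.0928·1.655 + 0.396·0.3161 + 0.520·0.03569 + 0.615·0.07764 + 0.667·0.02780) / 2.112 = 0.17 eV.

0.17 eV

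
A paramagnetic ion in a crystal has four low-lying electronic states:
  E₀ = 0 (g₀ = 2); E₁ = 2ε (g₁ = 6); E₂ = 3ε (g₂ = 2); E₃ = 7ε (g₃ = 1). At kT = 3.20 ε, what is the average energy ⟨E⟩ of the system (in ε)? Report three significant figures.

1.57 ε

Eᵢ/kT = 0, 0.62500, 0.93750, 2.1875.
Z = Σ gᵢe^(−Eᵢ/kT) = 2·e^(−0) + 6·e^(−0.62500) + 2·e^(−0.93750) + 1·e^(−2.1875) = 2.0000 + 3.2116 + 0.78321 + 0.11220 = 6.1070.
⟨E⟩ = Σ Eᵢ gᵢe^(−Eᵢ/kT) / Z = (0·2.0000 + 2·3.2116 + 3·0.78321 + 7·0.11220) / 6.1070 = 1.57 ε.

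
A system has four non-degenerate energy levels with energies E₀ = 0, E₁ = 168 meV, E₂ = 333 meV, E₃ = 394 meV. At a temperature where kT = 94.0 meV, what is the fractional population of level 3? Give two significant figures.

Eᵢ/kT = 0, 1.787, 3.543, 4.191.
Z = Σ e^(−Eᵢ/kT) = e^(−0) + e^(−1.787) + e^(−3.543) + e^(−4.191) = 1.000 + 0.1675 + 0.02893 + 0.01513 = 1.212.
P₃ = e^(−E₃/kT) / Z = 0.01513/1.212 = 0.012.

0.012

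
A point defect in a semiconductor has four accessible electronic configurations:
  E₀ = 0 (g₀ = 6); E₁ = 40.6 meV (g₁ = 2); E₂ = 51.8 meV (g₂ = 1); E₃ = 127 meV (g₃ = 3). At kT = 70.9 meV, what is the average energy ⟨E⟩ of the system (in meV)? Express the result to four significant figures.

Eᵢ/kT = 0, 0.572638, 0.730606, 1.79126.
Z = Σ gᵢe^(−Eᵢ/kT) = 6·e^(−0) + 2·e^(−0.572638) + 1·e^(−0.730606) + 3·e^(−1.79126) = 6.00000 + 1.12807 + 0.481617 + 0.500250 = 8.10994.
⟨E⟩ = Σ Eᵢ gᵢe^(−Eᵢ/kT) / Z = (0·6.00000 + 40.6·1.12807 + 51.8·0.481617 + 127·0.500250) / 8.10994 = 16.56 meV.

16.56 meV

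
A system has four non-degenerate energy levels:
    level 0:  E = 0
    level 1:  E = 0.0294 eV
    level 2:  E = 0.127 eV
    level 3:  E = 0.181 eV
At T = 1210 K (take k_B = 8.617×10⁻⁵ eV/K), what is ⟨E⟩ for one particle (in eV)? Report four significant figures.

0.04116 eV

k_BT = 8.617×10⁻⁵ × 1210 K = 0.104266 eV.
Eᵢ/kT = 0, 0.281971, 1.21804, 1.73594.
Z = Σ e^(−Eᵢ/kT) = e^(−0) + e^(−0.281971) + e^(−1.21804) + e^(−1.73594) = 1.00000 + 0.754296 + 0.295809 + 0.176234 = 2.22634.
⟨E⟩ = Σ Eᵢ e^(−Eᵢ/kT) / Z = (0·1.00000 + 0.0294·0.754296 + 0.127·0.295809 + 0.181·0.176234) / 2.22634 = 0.04116 eV.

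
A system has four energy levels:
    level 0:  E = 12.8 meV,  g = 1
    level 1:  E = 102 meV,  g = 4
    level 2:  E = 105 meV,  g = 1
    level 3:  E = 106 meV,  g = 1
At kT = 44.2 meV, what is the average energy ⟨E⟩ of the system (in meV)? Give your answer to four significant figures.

Eᵢ/kT = 0.289593, 2.30769, 2.37557, 2.39819.
Z = Σ gᵢe^(−Eᵢ/kT) = 1·e^(−0.289593) + 4·e^(−2.30769) + 1·e^(−2.37557) + 1·e^(−2.39819) = 0.748568 + 0.397963 + 0.0929615 + 0.0908823 = 1.33037.
⟨E⟩ = Σ Eᵢ gᵢe^(−Eᵢ/kT) / Z = (12.8·0.748568 + 102·0.397963 + 105·0.0929615 + 106·0.0908823) / 1.33037 = 52.29 meV.

52.29 meV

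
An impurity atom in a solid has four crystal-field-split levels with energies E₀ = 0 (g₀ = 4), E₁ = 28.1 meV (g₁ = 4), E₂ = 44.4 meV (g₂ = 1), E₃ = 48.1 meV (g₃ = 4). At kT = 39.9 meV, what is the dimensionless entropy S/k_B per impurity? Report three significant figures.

Eᵢ/kT = 0, 0.70426, 1.1128, 1.2055.
Z = Σ gᵢe^(−Eᵢ/kT) = 4·e^(−0) + 4·e^(−0.70426) + 1·e^(−1.1128) + 4·e^(−1.2055) = 4.0000 + 1.9779 + 0.32864 + 1.1982 = 7.5047.
⟨E⟩ = Σ EᵢPᵢ = 17.030 meV.
S/k_B = ln Z + ⟨E⟩/kT = ln(7.5047) + 17.030/39.9 = 2.0155 + 0.42682 = 2.44.

2.44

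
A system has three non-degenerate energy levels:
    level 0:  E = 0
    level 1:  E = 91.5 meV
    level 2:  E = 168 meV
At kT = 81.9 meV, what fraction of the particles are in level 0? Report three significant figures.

Eᵢ/kT = 0, 1.1172, 2.0513.
Z = Σ e^(−Eᵢ/kT) = e^(−0) + e^(−1.1172) + e^(−2.0513) = 1.0000 + 0.32719 + 0.12857 = 1.4558.
P₀ = e^(−E₀/kT) / Z = 1.0000/1.4558 = 0.687.

0.687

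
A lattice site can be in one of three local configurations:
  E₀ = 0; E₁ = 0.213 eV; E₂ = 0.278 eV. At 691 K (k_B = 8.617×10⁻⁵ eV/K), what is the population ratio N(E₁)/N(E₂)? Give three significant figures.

k_BT = 8.617×10⁻⁵ × 691 K = 0.059543 eV.
n₁/n₂ = exp[−(E₁−E₂)/kT] = exp(−(-0.065 eV)/(0.059543 eV)) = exp(1.0916) = 2.98.

2.98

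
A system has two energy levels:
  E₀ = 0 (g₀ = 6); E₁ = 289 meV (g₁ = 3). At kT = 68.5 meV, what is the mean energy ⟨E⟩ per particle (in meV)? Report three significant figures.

Eᵢ/kT = 0, 4.2190.
Z = Σ gᵢe^(−Eᵢ/kT) = 6·e^(−0) + 3·e^(−4.2190) = 6.0000 + 0.044140 = 6.0441.
⟨E⟩ = Σ Eᵢ gᵢe^(−Eᵢ/kT) / Z = (0·6.0000 + 289·0.044140) / 6.0441 = 2.11 meV.

2.11 meV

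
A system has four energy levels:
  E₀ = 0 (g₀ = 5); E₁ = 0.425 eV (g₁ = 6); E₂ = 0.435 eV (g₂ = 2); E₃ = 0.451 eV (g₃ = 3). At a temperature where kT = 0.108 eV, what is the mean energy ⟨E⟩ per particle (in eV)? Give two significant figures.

Eᵢ/kT = 0, 3.935, 4.028, 4.176.
Z = Σ gᵢe^(−Eᵢ/kT) = 5·e^(−0) + 6·e^(−3.935) + 2·e^(−4.028) + 3·e^(−4.176) = 5.000 + 0.1173 + 0.03562 + 0.04608 = 5.199.
⟨E⟩ = Σ Eᵢ gᵢe^(−Eᵢ/kT) / Z = (0·5.000 + 0.425·0.1173 + 0.435·0.03562 + 0.451·0.04608) / 5.199 = 0.017 eV.

0.017 eV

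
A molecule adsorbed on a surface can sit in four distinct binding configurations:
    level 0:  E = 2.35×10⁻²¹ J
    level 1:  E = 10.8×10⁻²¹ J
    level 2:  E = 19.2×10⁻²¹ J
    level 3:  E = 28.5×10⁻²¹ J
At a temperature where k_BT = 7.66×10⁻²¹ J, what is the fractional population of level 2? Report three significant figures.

0.0751

Eᵢ/kT = 0.30679, 1.4099, 2.5065, 3.7206.
Z = Σ e^(−Eᵢ/kT) = e^(−0.30679) + e^(−1.4099) + e^(−2.5065) + e^(−3.7206) = 0.73581 + 0.24417 + 0.081553 + 0.024219 = 1.0858.
P₂ = e^(−E₂/kT) / Z = 0.081553/1.0858 = 0.0751.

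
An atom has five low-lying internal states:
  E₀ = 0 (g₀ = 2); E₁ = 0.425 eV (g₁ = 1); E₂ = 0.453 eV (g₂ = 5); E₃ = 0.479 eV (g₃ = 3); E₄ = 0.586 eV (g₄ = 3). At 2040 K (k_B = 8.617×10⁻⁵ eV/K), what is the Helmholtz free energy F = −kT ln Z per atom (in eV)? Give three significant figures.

-0.179 eV

k_BT = 8.617×10⁻⁵ × 2040 K = 0.17579 eV.
Eᵢ/kT = 0, 2.4177, 2.5769, 2.7248, 3.3335.
Z = Σ gᵢe^(−Eᵢ/kT) = 2·e^(−0) + 1·e^(−2.4177) + 5·e^(−2.5769) + 3·e^(−2.7248) + 3·e^(−3.3335) = 2.0000 + 0.089126 + 0.38005 + 0.19668 + 0.10700 = 2.7729.
F = −kT ln Z = −0.17579 × ln(2.7729) = −0.17579 × 1.0199 = -0.179 eV.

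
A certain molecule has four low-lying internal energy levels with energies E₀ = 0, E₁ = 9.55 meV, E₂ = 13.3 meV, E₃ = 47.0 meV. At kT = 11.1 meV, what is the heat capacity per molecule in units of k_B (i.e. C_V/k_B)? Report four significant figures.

Eᵢ/kT = 0, 0.860360, 1.19820, 4.23423.
Z = Σ e^(−Eᵢ/kT) = e^(−0) + e^(−0.860360) + e^(−1.19820) + e^(−4.23423) = 1.00000 + 0.423010 + 0.301737 + 0.0144910 = 1.73924.
⟨E⟩ = 5.02169 meV, ⟨E²⟩ = 71.2751 meV².
C_V/k_B = (⟨E²⟩ − ⟨E⟩²)/(kT)² = (71.2751 − 25.2174)/123.210 = 0.3738.

0.3738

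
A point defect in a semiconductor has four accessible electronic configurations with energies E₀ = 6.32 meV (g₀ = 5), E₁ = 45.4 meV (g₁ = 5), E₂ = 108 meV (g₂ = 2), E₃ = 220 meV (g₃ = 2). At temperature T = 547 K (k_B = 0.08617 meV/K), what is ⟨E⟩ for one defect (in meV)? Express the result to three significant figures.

21.6 meV

k_BT = 0.08617 × 547 K = 47.135 meV.
Eᵢ/kT = 0.13408, 0.96319, 2.2913, 4.6674.
Z = Σ gᵢe^(−Eᵢ/kT) = 5·e^(−0.13408) + 5·e^(−0.96319) + 2·e^(−2.2913) + 2·e^(−4.6674) = 4.3726 + 1.9084 + 0.20227 + 0.018793 = 6.5021.
⟨E⟩ = Σ Eᵢ gᵢe^(−Eᵢ/kT) / Z = (6.32·4.3726 + 45.4·1.9084 + 108·0.20227 + 220·0.018793) / 6.5021 = 21.6 meV.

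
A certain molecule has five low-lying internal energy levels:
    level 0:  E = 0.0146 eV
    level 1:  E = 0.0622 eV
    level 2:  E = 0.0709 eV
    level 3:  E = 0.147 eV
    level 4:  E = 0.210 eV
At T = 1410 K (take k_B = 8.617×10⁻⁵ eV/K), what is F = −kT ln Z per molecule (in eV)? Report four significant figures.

-0.1123 eV

k_BT = 8.617×10⁻⁵ × 1410 K = 0.121500 eV.
Eᵢ/kT = 0.120165, 0.511934, 0.583539, 1.20988, 1.72840.
Z = Σ e^(−Eᵢ/kT) = e^(−0.120165) + e^(−0.511934) + e^(−0.583539) + e^(−1.20988) + e^(−1.72840) = 0.886774 + 0.599335 + 0.557920 + 0.298233 + 0.177568 = 2.51983.
F = −kT ln Z = −0.121500 × ln(2.51983) = −0.121500 × 0.924191 = -0.1123 eV.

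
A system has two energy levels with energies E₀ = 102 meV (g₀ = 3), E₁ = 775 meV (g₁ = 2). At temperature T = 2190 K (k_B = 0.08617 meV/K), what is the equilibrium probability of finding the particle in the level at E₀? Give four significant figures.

k_BT = 0.08617 × 2190 K = 188.712 meV.
Eᵢ/kT = 0.540506, 4.10679.
Z = Σ gᵢe^(−Eᵢ/kT) = 3·e^(−0.540506) + 2·e^(−4.10679) = 1.74736 + 0.0329211 = 1.78028.
P₀ = g₀ e^(−E₀/kT) / Z = 1.74736/1.78028 = 0.9815.

0.9815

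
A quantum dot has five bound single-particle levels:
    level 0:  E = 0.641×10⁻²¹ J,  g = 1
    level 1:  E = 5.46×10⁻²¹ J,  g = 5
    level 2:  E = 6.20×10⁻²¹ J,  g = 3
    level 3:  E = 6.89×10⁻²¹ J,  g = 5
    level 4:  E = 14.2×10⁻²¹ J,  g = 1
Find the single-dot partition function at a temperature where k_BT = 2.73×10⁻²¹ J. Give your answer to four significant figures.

Z = 2.183

Eᵢ/kT = 0.234799, 2.00000, 2.27106, 2.52381, 5.20147.
Z = Σ gᵢe^(−Eᵢ/kT) = 1·e^(−0.234799) + 5·e^(−2.00000) + 3·e^(−2.27106) + 5·e^(−2.52381) + 1·e^(−5.20147) = 0.790730 + 0.676676 + 0.309608 + 0.400768 + 0.00550846 = 2.18329.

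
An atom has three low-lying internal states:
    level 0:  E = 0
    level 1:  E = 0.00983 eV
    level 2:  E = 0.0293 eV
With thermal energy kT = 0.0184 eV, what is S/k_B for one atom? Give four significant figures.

Eᵢ/kT = 0, 0.534239, 1.59239.
Z = Σ e^(−Eᵢ/kT) = e^(−0) + e^(−0.534239) + e^(−1.59239) = 1.00000 + 0.586115 + 0.203439 = 1.78955.
⟨E⟩ = Σ EᵢPᵢ = 0.00655040 eV.
S/k_B = ln Z + ⟨E⟩/kT = ln(1.78955) + 0.00655040/0.0184 = 0.581964 + 0.356000 = 0.9380.

0.9380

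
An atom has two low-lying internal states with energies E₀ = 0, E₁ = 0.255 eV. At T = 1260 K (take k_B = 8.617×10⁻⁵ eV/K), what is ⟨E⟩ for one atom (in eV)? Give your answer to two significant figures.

0.022 eV

k_BT = 8.617×10⁻⁵ × 1260 K = 0.1086 eV.
Eᵢ/kT = 0, 2.348.
Z = Σ e^(−Eᵢ/kT) = e^(−0) + e^(−2.348) = 1.000 + 0.09556 = 1.096.
⟨E⟩ = Σ Eᵢ e^(−Eᵢ/kT) / Z = (0·1.000 + 0.255·0.09556) / 1.096 = 0.022 eV.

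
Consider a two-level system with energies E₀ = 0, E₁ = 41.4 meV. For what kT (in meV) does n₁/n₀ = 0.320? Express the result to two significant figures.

36 meV

n₁/n₀ = exp[−(E₁−E₀)/kT] = 0.320.
⇒ (E₁−E₀)/kT = ln(1/0.320) = ln(3.125) = 1.139.
kT = 41.4 meV / 1.139 = 36 meV.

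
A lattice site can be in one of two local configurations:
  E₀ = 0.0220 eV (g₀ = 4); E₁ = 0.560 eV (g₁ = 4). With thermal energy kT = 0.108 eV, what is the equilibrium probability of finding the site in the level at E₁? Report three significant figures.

0.00682

Eᵢ/kT = 0.20370, 5.1852.
Z = Σ gᵢe^(−Eᵢ/kT) = 4·e^(−0.20370) + 4·e^(−5.1852) = 3.2628 + 0.022395 = 3.2852.
P₁ = g₁ e^(−E₁/kT) / Z = 0.022395/3.2852 = 0.00682.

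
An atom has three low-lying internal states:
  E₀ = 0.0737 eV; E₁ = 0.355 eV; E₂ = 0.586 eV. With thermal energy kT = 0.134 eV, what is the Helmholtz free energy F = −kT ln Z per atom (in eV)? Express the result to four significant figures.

Eᵢ/kT = 0.550000, 2.64925, 4.37313.
Z = Σ e^(−Eᵢ/kT) = e^(−0.550000) + e^(−2.64925) + e^(−4.37313) = 0.576950 + 0.0707042 + 0.0126117 = 0.660266.
F = −kT ln Z = −0.134 × ln(0.660266) = −0.134 × -0.415112 = 0.05563 eV.

0.05563 eV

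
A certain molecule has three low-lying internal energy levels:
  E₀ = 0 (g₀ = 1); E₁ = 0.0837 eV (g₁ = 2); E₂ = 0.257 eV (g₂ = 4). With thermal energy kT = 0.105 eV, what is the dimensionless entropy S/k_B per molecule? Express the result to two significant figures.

1.5

Eᵢ/kT = 0, 0.7971, 2.448.
Z = Σ gᵢe^(−Eᵢ/kT) = 1·e^(−0) + 2·e^(−0.7971) + 4·e^(−2.448) = 1.000 + 0.9013 + 0.3459 = 2.247.
⟨E⟩ = Σ EᵢPᵢ = 0.07314 eV.
S/k_B = ln Z + ⟨E⟩/kT = ln(2.247) + 0.07314/0.105 = 0.8096 + 0.6966 = 1.5.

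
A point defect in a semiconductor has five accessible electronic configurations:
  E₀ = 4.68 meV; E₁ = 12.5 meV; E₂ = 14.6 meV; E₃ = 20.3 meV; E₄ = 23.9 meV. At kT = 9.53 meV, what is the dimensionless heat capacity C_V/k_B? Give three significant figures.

0.437

Eᵢ/kT = 0.49108, 1.3116, 1.5320, 2.1301, 2.5079.
Z = Σ e^(−Eᵢ/kT) = e^(−0.49108) + e^(−1.3116) + e^(−1.5320) + e^(−2.1301) + e^(−2.5079) = 0.61197 + 0.26939 + 0.21610 + 0.11883 + 0.081439 = 1.2977.
⟨E⟩ = 10.592 meV, ⟨E²⟩ = 151.84 meV².
C_V/k_B = (⟨E²⟩ − ⟨E⟩²)/(kT)² = (151.84 − 112.19)/90.821 = 0.437.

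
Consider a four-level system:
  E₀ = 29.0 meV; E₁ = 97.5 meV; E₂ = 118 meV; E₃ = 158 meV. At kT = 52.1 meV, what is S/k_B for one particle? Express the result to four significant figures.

Eᵢ/kT = 0.556622, 1.87140, 2.26488, 3.03263.
Z = Σ e^(−Eᵢ/kT) = e^(−0.556622) + e^(−1.87140) + e^(−2.26488) + e^(−3.03263) = 0.573142 + 0.153908 + 0.103842 + 0.0481887 = 0.879081.
⟨E⟩ = Σ EᵢPᵢ = 58.5774 meV.
S/k_B = ln Z + ⟨E⟩/kT = ln(0.879081) + 58.5774/52.1 = -0.128878 + 1.12433 = 0.9955.

0.9955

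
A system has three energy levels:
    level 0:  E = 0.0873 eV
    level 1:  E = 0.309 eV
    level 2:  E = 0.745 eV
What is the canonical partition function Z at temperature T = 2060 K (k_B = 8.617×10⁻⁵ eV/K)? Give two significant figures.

Z = 0.80

k_BT = 8.617×10⁻⁵ × 2060 K = 0.1775 eV.
Eᵢ/kT = 0.4918, 1.741, 4.197.
Z = Σ e^(−Eᵢ/kT) = e^(−0.4918) + e^(−1.741) + e^(−4.197) = 0.6115 + 0.1753 + 0.01504 = 0.8018.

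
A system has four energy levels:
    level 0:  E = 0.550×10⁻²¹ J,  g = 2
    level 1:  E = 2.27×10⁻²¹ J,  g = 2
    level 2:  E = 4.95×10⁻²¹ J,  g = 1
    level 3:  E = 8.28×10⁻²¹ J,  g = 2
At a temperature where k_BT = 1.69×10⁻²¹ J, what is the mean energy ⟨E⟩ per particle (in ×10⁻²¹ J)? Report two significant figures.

1.2 ×10⁻²¹ J

Eᵢ/kT = 0.3254, 1.343, 2.929, 4.899.
Z = Σ gᵢe^(−Eᵢ/kT) = 2·e^(−0.3254) + 2·e^(−1.343) + 1·e^(−2.929) + 2·e^(−4.899) = 1.444 + 0.5221 + 0.05345 + 0.01491 = 2.034.
⟨E⟩ = Σ Eᵢ gᵢe^(−Eᵢ/kT) / Z = (0.550·1.444 + 2.27·0.5221 + 4.95·0.05345 + 8.28·0.01491) / 2.034 = 1.2 ×10⁻²¹ J.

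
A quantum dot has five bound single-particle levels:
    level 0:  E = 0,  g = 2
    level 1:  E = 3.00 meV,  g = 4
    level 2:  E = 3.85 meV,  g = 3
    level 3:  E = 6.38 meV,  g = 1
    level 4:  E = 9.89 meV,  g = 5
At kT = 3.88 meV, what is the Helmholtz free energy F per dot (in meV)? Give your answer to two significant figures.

Eᵢ/kT = 0, 0.7732, 0.9923, 1.644, 2.549.
Z = Σ gᵢe^(−Eᵢ/kT) = 2·e^(−0) + 4·e^(−0.7732) + 3·e^(−0.9923) + 1·e^(−1.644) + 5·e^(−2.549) = 2.000 + 1.846 + 1.112 + 0.1932 + 0.3908 = 5.542.
F = −kT ln Z = −3.88 × ln(5.542) = −3.88 × 1.712 = -6.6 meV.

-6.6 meV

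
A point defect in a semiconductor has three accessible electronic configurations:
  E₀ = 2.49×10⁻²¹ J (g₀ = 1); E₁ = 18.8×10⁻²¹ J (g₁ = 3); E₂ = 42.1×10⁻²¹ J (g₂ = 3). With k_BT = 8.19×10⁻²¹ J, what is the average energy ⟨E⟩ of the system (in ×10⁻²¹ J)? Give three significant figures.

Eᵢ/kT = 0.30403, 2.2955, 5.1404.
Z = Σ gᵢe^(−Eᵢ/kT) = 1·e^(−0.30403) + 3·e^(−2.2955) + 3·e^(−5.1404) = 0.73784 + 0.30213 + 0.017566 = 1.0575.
⟨E⟩ = Σ Eᵢ gᵢe^(−Eᵢ/kT) / Z = (2.49·0.73784 + 18.8·0.30213 + 42.1·0.017566) / 1.0575 = 7.81 ×10⁻²¹ J.

7.81 ×10⁻²¹ J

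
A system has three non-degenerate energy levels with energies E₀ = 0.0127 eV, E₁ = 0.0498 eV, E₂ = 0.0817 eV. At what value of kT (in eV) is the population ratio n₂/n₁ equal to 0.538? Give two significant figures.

0.051 eV

n₂/n₁ = exp[−(E₂−E₁)/kT] = 0.538.
⇒ (E₂−E₁)/kT = ln(1/0.538) = ln(1.859) = 0.6200.
kT = 0.0319 eV / 0.6200 = 0.051 eV.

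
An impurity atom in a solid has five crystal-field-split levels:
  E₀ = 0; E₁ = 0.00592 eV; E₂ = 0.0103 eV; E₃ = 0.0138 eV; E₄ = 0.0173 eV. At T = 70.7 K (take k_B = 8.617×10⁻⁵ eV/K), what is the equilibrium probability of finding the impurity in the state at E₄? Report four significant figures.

k_BT = 8.617×10⁻⁵ × 70.7 K = 0.00609222 eV.
Eᵢ/kT = 0, 0.971731, 1.69068, 2.26518, 2.83969.
Z = Σ e^(−Eᵢ/kT) = e^(−0) + e^(−0.971731) + e^(−1.69068) + e^(−2.26518) + e^(−2.83969) = 1.00000 + 0.378427 + 0.184394 + 0.103811 + 0.0584438 = 1.72508.
P₄ = e^(−E₄/kT) / Z = 0.0584438/1.72508 = 0.03388.

0.03388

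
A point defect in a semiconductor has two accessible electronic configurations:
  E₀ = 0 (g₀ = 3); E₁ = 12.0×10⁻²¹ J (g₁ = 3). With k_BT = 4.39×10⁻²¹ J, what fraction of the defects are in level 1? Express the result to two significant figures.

0.061

Eᵢ/kT = 0, 2.733.
Z = Σ gᵢe^(−Eᵢ/kT) = 3·e^(−0) + 3·e^(−2.733) = 3.000 + 0.1951 = 3.195.
P₁ = g₁ e^(−E₁/kT) / Z = 0.1951/3.195 = 0.061.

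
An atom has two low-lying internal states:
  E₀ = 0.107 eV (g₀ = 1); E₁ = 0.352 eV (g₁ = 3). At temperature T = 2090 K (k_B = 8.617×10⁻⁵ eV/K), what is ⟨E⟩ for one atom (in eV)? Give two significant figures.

0.21 eV

k_BT = 8.617×10⁻⁵ × 2090 K = 0.1801 eV.
Eᵢ/kT = 0.5941, 1.954.
Z = Σ gᵢe^(−Eᵢ/kT) = 1·e^(−0.5941) + 3·e^(−1.954) = 0.5521 + 0.4251 = 0.9772.
⟨E⟩ = Σ Eᵢ gᵢe^(−Eᵢ/kT) / Z = (0.107·0.5521 + 0.352·0.4251) / 0.9772 = 0.21 eV.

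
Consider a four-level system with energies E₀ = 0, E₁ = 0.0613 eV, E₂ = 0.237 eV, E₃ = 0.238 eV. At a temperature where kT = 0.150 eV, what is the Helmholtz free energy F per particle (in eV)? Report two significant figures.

-0.11 eV

Eᵢ/kT = 0, 0.4087, 1.580, 1.587.
Z = Σ e^(−Eᵢ/kT) = e^(−0) + e^(−0.4087) + e^(−1.580) + e^(−1.587) = 1.000 + 0.6645 + 0.2060 + 0.2045 = 2.075.
F = −kT ln Z = −0.150 × ln(2.075) = −0.150 × 0.7300 = -0.11 eV.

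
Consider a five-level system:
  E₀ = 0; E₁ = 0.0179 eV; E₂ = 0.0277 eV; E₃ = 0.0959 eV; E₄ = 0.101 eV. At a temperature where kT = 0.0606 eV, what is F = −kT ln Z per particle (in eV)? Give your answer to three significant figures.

-0.0618 eV

Eᵢ/kT = 0, 0.29538, 0.45710, 1.5825, 1.6667.
Z = Σ e^(−Eᵢ/kT) = e^(−0) + e^(−0.29538) + e^(−0.45710) + e^(−1.5825) + e^(−1.6667) = 1.0000 + 0.74425 + 0.63312 + 0.20546 + 0.18887 = 2.7717.
F = −kT ln Z = −0.0606 × ln(2.7717) = −0.0606 × 1.0195 = -0.0618 eV.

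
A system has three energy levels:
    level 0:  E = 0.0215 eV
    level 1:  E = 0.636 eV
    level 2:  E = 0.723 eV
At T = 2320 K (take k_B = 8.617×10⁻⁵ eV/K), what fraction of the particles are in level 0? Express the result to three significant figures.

k_BT = 8.617×10⁻⁵ × 2320 K = 0.19991 eV.
Eᵢ/kT = 0.10755, 3.1814, 3.6166.
Z = Σ e^(−Eᵢ/kT) = e^(−0.10755) + e^(−3.1814) + e^(−3.6166) = 0.89803 + 0.041527 + 0.026874 = 0.96643.
P₀ = e^(−E₀/kT) / Z = 0.89803/0.96643 = 0.929.

0.929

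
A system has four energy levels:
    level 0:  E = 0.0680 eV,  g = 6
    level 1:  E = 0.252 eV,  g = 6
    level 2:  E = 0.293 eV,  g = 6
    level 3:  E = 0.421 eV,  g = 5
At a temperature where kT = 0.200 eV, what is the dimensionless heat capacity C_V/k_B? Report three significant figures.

Eᵢ/kT = 0.34000, 1.2600, 1.4650, 2.1050.
Z = Σ gᵢe^(−Eᵢ/kT) = 6·e^(−0.34000) + 6·e^(−1.2600) + 6·e^(−1.4650) + 5·e^(−2.1050) = 4.2706 + 1.7019 + 1.3865 + 0.60923 = 7.9682.
⟨E⟩ = 0.17344 eV, ⟨E²⟩ = 0.044531 eV².
C_V/k_B = (⟨E²⟩ − ⟨E⟩²)/(kT)² = (0.044531 − 0.030081)/0.040000 = 0.361.

0.361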